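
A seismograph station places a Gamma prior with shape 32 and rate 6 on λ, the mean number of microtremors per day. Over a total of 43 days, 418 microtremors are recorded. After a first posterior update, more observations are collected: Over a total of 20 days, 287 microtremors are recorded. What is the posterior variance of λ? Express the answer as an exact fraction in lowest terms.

Total count 418 over total exposure 43 days.
After the first batch: Gamma(32 + 418, 6 + 43) = Gamma(450, 49).
Total count 287 over total exposure 20 days.
After the second batch: Gamma(450 + 287, 49 + 20) = Gamma(737, 69).
Posterior variance = α'/β'² = 737/4761.

737/4761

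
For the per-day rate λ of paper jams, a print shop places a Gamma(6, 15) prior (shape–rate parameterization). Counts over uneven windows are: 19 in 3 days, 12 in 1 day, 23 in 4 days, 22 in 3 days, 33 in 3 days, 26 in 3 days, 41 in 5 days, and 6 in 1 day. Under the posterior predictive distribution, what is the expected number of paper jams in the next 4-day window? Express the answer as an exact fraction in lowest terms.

376/19

Total count: 19 + 12 + 23 + 22 + 33 + 26 + 41 + 6 = 182.
Total exposure: 3 + 1 + 4 + 3 + 3 + 3 + 5 + 1 = 23 days.
Gamma(α, β) with Poisson data over total exposure Σt gives posterior Gamma(α+Σx, β+Σt) = Gamma(188, 38).
Predictive mean over a 4-day window = T·E[λ|data] = 4·188/38 = 376/19.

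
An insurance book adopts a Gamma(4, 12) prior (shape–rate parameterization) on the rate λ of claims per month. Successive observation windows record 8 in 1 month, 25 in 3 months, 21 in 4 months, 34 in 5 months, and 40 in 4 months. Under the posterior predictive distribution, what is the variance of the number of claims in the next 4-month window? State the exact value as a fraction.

Total count: 8 + 25 + 21 + 34 + 40 = 128.
Total exposure: 1 + 3 + 4 + 5 + 4 = 17 months.
Conjugate update: add total count to the shape and total exposure to the rate, giving Gamma(132, 29).
The posterior predictive for a window of length T is Negative Binomial with variance T·α'·(β'+T)/β'² = 4·132·33/841 = 17424/841.

17424/841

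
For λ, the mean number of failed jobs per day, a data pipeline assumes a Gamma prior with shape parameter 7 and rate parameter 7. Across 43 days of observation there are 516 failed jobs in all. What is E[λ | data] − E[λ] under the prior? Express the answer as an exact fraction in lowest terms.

Total count 516 over total exposure 43 days.
Conjugate update: add total count to the shape and total exposure to the rate, giving Gamma(523, 50).
Posterior mean = 523/50 = 523/50; prior mean = 7/7 = 1. Difference = 523/50 − 1 = 473/50.

473/50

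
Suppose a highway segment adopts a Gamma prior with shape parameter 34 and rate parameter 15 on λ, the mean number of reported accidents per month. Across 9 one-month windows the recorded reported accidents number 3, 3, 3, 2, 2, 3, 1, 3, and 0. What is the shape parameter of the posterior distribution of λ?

Total count: 3 + 3 + 3 + 2 + 2 + 3 + 1 + 3 + 0 = 20.
Total exposure: 9 months.
Conjugate update: add total count to the shape and total exposure to the rate, giving Gamma(54, 24).

54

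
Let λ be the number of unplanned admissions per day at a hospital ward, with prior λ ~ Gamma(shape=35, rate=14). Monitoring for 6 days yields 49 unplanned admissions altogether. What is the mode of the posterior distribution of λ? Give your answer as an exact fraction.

83/20

Total count 49 over total exposure 6 days.
Posterior: α' = 35 + 49 = 84, β' = 14 + 6 = 20.
Posterior mode = (α'−1)/β' = 83/20.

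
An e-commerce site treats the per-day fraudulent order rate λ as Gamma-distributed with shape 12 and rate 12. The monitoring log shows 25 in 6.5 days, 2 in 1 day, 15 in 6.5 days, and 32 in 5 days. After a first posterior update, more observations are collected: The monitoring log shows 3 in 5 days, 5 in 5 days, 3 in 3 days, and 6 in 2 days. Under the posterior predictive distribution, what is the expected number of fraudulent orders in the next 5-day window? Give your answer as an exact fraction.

Total count: 25 + 2 + 15 + 32 = 74.
Total exposure: 6.5 + 1 + 6.5 + 5 = 19 days.
After the first batch: Gamma(12 + 74, 12 + 19) = Gamma(86, 31).
Total count: 3 + 5 + 3 + 6 = 17.
Total exposure: 5 + 5 + 3 + 2 = 15 days.
After the second batch: Gamma(86 + 17, 31 + 15) = Gamma(103, 46).
Predictive mean over a 5-day window = T·E[λ|data] = 5·103/46 = 515/46.

515/46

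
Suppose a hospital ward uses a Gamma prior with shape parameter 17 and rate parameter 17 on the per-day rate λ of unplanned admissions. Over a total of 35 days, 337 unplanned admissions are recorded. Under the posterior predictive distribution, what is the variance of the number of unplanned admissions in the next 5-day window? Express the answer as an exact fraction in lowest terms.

50445/1352

Total count 337 over total exposure 35 days.
Posterior: α' = 17 + 337 = 354, β' = 17 + 35 = 52.
The posterior predictive for a window of length T is Negative Binomial with variance T·α'·(β'+T)/β'² = 5·354·57/2704 = 50445/1352.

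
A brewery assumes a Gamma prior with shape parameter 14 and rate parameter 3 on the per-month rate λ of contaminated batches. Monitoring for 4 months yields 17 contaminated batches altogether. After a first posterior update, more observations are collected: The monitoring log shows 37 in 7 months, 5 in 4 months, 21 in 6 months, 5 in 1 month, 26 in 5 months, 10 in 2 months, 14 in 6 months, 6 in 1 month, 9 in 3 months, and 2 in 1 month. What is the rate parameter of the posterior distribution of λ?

Total count 17 over total exposure 4 months.
After the first batch: Gamma(14 + 17, 3 + 4) = Gamma(31, 7).
Total count: 37 + 5 + 21 + 5 + 26 + 10 + 14 + 6 + 9 + 2 = 135.
Total exposure: 7 + 4 + 6 + 1 + 5 + 2 + 6 + 1 + 3 + 1 = 36 months.
After the second batch: Gamma(31 + 135, 7 + 36) = Gamma(166, 43).

43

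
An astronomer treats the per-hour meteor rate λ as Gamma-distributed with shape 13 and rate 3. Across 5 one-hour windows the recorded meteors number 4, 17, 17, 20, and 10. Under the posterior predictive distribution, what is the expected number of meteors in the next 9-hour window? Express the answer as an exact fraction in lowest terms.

729/8

Total count: 4 + 17 + 17 + 20 + 10 = 68.
Total exposure: 5 hours.
By Gamma–Poisson conjugacy, the posterior is Gamma(α + Σx, β + Σt) = Gamma(13 + 68, 3 + 5) = Gamma(81, 8).
Predictive mean over a 9-hour window = T·E[λ|data] = 9·81/8 = 729/8.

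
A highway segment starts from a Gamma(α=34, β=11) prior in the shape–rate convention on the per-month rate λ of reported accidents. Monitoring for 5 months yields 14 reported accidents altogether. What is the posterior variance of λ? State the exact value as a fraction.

3/16

Total count 14 over total exposure 5 months.
The Gamma prior is conjugate for the Poisson rate, so λ | data ~ Gamma(34+14, 11+5) = Gamma(48, 16).
Posterior variance = α'/β'² = 48/256 = 3/16.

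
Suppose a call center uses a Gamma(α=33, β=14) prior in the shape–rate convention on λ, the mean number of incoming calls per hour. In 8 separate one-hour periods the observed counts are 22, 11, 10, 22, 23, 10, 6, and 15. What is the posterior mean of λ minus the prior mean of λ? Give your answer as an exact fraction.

Total count: 22 + 11 + 10 + 22 + 23 + 10 + 6 + 15 = 119.
Total exposure: 8 hours.
The Gamma prior is conjugate for the Poisson rate, so λ | data ~ Gamma(33+119, 14+8) = Gamma(152, 22).
Posterior mean = 152/22 = 76/11; prior mean = 33/14 = 33/14. Difference = 76/11 − 33/14 = 701/154.

701/154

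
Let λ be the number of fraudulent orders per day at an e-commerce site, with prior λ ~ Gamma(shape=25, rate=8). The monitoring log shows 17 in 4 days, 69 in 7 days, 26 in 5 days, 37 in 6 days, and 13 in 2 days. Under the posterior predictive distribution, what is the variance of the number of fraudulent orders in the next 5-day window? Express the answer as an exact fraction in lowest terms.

34595/1024

Total count: 17 + 69 + 26 + 37 + 13 = 162.
Total exposure: 4 + 7 + 5 + 6 + 2 = 24 days.
Conjugate update: add total count to the shape and total exposure to the rate, giving Gamma(187, 32).
The posterior predictive for a window of length T is Negative Binomial with variance T·α'·(β'+T)/β'² = 5·187·37/1024 = 34595/1024.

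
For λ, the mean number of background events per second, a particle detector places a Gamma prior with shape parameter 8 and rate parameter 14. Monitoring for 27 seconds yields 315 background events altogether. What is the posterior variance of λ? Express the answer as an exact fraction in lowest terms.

Total count 315 over total exposure 27 seconds.
By Gamma–Poisson conjugacy, the posterior is Gamma(α + Σx, β + Σt) = Gamma(8 + 315, 14 + 27) = Gamma(323, 41).
Posterior variance = α'/β'² = 323/1681.

323/1681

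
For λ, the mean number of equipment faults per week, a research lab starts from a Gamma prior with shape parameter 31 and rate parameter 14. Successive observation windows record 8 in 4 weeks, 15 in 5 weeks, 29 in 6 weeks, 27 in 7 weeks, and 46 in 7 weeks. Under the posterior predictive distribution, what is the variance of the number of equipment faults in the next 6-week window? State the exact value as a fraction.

Total count: 8 + 15 + 29 + 27 + 46 = 125.
Total exposure: 4 + 5 + 6 + 7 + 7 = 29 weeks.
By Gamma–Poisson conjugacy, the posterior is Gamma(α + Σx, β + Σt) = Gamma(31 + 125, 14 + 29) = Gamma(156, 43).
The posterior predictive for a window of length T is Negative Binomial with variance T·α'·(β'+T)/β'² = 6·156·49/1849 = 45864/1849.

45864/1849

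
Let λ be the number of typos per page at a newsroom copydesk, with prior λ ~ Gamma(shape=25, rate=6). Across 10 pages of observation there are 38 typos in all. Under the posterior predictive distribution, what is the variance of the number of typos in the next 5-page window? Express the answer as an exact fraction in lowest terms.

Total count 38 over total exposure 10 pages.
The Gamma prior is conjugate for the Poisson rate, so λ | data ~ Gamma(25+38, 6+10) = Gamma(63, 16).
The posterior predictive for a window of length T is Negative Binomial with variance T·α'·(β'+T)/β'² = 5·63·21/256 = 6615/256.

6615/256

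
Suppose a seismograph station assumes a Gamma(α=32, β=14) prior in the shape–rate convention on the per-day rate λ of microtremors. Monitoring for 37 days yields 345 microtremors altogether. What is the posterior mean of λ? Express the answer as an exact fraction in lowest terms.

Total count 345 over total exposure 37 days.
Conjugate update: add total count to the shape and total exposure to the rate, giving Gamma(377, 51).
Posterior mean = α'/β' = 377/51.

377/51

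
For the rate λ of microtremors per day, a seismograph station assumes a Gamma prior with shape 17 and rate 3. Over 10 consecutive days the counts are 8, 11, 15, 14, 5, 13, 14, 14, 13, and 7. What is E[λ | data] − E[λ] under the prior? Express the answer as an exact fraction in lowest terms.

172/39

Total count: 8 + 11 + 15 + 14 + 5 + 13 + 14 + 14 + 13 + 7 = 114.
Total exposure: 10 days.
Posterior: α' = 17 + 114 = 131, β' = 3 + 10 = 13.
Posterior mean = 131/13 = 131/13; prior mean = 17/3 = 17/3. Difference = 131/13 − 17/3 = 172/39.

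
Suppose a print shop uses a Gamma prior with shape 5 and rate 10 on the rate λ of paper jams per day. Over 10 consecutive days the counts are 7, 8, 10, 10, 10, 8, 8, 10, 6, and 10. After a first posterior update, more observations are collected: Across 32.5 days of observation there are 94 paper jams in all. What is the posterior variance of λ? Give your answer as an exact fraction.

248/3675

Total count: 7 + 8 + 10 + 10 + 10 + 8 + 8 + 10 + 6 + 10 = 87.
Total exposure: 10 days.
After the first batch: Gamma(5 + 87, 10 + 10) = Gamma(92, 20).
Total count 94 over total exposure 32.5 days.
After the second batch: Gamma(92 + 94, 20 + 32.5) = Gamma(186, 105/2).
Posterior variance = α'/β'² = 186/(11025/4) = 248/3675.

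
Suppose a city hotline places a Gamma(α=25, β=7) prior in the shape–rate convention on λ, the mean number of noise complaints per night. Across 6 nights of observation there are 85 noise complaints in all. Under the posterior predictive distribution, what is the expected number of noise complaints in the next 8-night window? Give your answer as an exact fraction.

880/13

Total count 85 over total exposure 6 nights.
Conjugate update: add total count to the shape and total exposure to the rate, giving Gamma(110, 13).
Predictive mean over an 8-night window = T·E[λ|data] = 8·110/13 = 880/13.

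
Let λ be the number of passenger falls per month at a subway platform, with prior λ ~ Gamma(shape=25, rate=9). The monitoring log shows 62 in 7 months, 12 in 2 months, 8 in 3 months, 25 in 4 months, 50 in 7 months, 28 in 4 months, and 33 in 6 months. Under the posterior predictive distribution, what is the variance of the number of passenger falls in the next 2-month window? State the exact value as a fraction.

Total count: 62 + 12 + 8 + 25 + 50 + 28 + 33 = 218.
Total exposure: 7 + 2 + 3 + 4 + 7 + 4 + 6 = 33 months.
Conjugate update: add total count to the shape and total exposure to the rate, giving Gamma(243, 42).
The posterior predictive for a window of length T is Negative Binomial with variance T·α'·(β'+T)/β'² = 2·243·44/1764 = 594/49.

594/49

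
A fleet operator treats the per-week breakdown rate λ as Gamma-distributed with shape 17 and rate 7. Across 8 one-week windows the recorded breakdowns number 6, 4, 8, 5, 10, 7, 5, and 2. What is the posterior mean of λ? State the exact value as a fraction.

Total count: 6 + 4 + 8 + 5 + 10 + 7 + 5 + 2 = 47.
Total exposure: 8 weeks.
Gamma(α, β) with Poisson data over total exposure Σt gives posterior Gamma(α+Σx, β+Σt) = Gamma(64, 15).
Posterior mean = α'/β' = 64/15.

64/15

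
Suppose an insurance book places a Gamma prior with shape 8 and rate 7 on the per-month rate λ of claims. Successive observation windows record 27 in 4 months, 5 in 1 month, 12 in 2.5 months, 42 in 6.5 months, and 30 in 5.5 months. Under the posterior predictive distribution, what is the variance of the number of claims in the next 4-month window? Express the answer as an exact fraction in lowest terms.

60512/2809

Total count: 27 + 5 + 12 + 42 + 30 = 116.
Total exposure: 4 + 1 + 2.5 + 6.5 + 5.5 = 19.5 months.
The Gamma prior is conjugate for the Poisson rate, so λ | data ~ Gamma(8+116, 7+19.5) = Gamma(124, 53/2).
The posterior predictive for a window of length T is Negative Binomial with variance T·α'·(β'+T)/β'² = 4·124·(61/2)/(2809/4) = 60512/2809.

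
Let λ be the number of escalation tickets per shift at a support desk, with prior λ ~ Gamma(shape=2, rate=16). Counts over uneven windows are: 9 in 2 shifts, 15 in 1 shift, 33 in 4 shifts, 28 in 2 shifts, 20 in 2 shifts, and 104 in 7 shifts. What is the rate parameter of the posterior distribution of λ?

Total count: 9 + 15 + 33 + 28 + 20 + 104 = 209.
Total exposure: 2 + 1 + 4 + 2 + 2 + 7 = 18 shifts.
Posterior: α' = 2 + 209 = 211, β' = 16 + 18 = 34.

34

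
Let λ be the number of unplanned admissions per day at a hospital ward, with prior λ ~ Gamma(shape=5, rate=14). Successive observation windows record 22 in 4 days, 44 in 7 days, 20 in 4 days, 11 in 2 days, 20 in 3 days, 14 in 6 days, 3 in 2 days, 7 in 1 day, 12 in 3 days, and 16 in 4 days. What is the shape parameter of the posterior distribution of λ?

174

Total count: 22 + 44 + 20 + 11 + 20 + 14 + 3 + 7 + 12 + 16 = 169.
Total exposure: 4 + 7 + 4 + 2 + 3 + 6 + 2 + 1 + 3 + 4 = 36 days.
Posterior: α' = 5 + 169 = 174, β' = 14 + 36 = 50.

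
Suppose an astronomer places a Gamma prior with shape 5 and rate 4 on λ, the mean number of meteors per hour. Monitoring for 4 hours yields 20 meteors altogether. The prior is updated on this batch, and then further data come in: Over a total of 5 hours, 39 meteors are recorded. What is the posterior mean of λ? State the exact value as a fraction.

64/13

Total count 20 over total exposure 4 hours.
After the first batch: Gamma(5 + 20, 4 + 4) = Gamma(25, 8).
Total count 39 over total exposure 5 hours.
After the second batch: Gamma(25 + 39, 8 + 5) = Gamma(64, 13).
Posterior mean = α'/β' = 64/13.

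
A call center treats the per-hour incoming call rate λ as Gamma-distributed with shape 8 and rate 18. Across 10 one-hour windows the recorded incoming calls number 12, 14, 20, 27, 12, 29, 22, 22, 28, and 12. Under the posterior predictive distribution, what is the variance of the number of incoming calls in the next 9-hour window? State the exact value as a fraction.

Total count: 12 + 14 + 20 + 27 + 12 + 29 + 22 + 22 + 28 + 12 = 198.
Total exposure: 10 hours.
Conjugate update: add total count to the shape and total exposure to the rate, giving Gamma(206, 28).
The posterior predictive for a window of length T is Negative Binomial with variance T·α'·(β'+T)/β'² = 9·206·37/784 = 34299/392.

34299/392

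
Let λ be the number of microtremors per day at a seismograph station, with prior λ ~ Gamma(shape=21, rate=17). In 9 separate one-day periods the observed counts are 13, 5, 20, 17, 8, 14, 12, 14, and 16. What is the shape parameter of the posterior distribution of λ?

Total count: 13 + 5 + 20 + 17 + 8 + 14 + 12 + 14 + 16 = 119.
Total exposure: 9 days.
Posterior: α' = 21 + 119 = 140, β' = 17 + 9 = 26.

140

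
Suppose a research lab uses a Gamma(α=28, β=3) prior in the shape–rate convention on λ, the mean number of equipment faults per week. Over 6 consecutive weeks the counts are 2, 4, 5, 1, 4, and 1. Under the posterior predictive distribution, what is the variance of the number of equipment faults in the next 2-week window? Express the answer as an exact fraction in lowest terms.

110/9

Total count: 2 + 4 + 5 + 1 + 4 + 1 = 17.
Total exposure: 6 weeks.
The Gamma prior is conjugate for the Poisson rate, so λ | data ~ Gamma(28+17, 3+6) = Gamma(45, 9).
The posterior predictive for a window of length T is Negative Binomial with variance T·α'·(β'+T)/β'² = 2·45·11/81 = 110/9.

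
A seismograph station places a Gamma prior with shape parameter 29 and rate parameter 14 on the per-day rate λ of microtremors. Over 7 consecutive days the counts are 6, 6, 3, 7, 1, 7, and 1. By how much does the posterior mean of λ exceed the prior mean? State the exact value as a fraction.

Total count: 6 + 6 + 3 + 7 + 1 + 7 + 1 = 31.
Total exposure: 7 days.
The Gamma prior is conjugate for the Poisson rate, so λ | data ~ Gamma(29+31, 14+7) = Gamma(60, 21).
Posterior mean = 60/21 = 20/7; prior mean = 29/14 = 29/14. Difference = 20/7 − 29/14 = 11/14.

11/14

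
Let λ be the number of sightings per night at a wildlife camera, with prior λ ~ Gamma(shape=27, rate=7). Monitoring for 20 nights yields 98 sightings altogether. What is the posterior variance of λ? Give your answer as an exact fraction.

125/729

Total count 98 over total exposure 20 nights.
Gamma(α, β) with Poisson data over total exposure Σt gives posterior Gamma(α+Σx, β+Σt) = Gamma(125, 27).
Posterior variance = α'/β'² = 125/729.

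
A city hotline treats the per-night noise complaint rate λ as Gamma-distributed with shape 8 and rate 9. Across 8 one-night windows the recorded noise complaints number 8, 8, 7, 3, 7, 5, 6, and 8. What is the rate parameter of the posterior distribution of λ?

Total count: 8 + 8 + 7 + 3 + 7 + 5 + 6 + 8 = 52.
Total exposure: 8 nights.
The Gamma prior is conjugate for the Poisson rate, so λ | data ~ Gamma(8+52, 9+8) = Gamma(60, 17).

17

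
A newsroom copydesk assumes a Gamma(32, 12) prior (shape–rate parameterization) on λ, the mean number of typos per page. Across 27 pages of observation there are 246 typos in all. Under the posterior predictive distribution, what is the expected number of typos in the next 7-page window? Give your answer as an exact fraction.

1946/39

Total count 246 over total exposure 27 pages.
The Gamma prior is conjugate for the Poisson rate, so λ | data ~ Gamma(32+246, 12+27) = Gamma(278, 39).
Predictive mean over a 7-page window = T·E[λ|data] = 7·278/39 = 1946/39.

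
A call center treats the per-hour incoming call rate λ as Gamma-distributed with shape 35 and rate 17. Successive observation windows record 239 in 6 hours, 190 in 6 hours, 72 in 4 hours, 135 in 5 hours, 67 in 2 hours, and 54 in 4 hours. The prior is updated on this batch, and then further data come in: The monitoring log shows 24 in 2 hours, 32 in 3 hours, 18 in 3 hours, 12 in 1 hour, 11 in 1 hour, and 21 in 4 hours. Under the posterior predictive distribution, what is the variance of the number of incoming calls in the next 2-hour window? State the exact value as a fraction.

27300/841

Total count: 239 + 190 + 72 + 135 + 67 + 54 = 757.
Total exposure: 6 + 6 + 4 + 5 + 2 + 4 = 27 hours.
After the first batch: Gamma(35 + 757, 17 + 27) = Gamma(792, 44).
Total count: 24 + 32 + 18 + 12 + 11 + 21 = 118.
Total exposure: 2 + 3 + 3 + 1 + 1 + 4 = 14 hours.
After the second batch: Gamma(792 + 118, 44 + 14) = Gamma(910, 58).
The posterior predictive for a window of length T is Negative Binomial with variance T·α'·(β'+T)/β'² = 2·910·60/3364 = 27300/841.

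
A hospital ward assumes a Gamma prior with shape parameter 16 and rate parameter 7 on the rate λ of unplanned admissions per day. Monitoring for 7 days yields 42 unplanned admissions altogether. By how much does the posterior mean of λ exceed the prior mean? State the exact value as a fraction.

Total count 42 over total exposure 7 days.
Gamma(α, β) with Poisson data over total exposure Σt gives posterior Gamma(α+Σx, β+Σt) = Gamma(58, 14).
Posterior mean = 58/14 = 29/7; prior mean = 16/7 = 16/7. Difference = 29/7 − 16/7 = 13/7.

13/7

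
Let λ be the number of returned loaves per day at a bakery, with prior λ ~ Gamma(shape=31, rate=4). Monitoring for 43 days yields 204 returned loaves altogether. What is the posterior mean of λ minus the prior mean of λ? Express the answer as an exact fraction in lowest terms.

-11/4

Total count 204 over total exposure 43 days.
By Gamma–Poisson conjugacy, the posterior is Gamma(α + Σx, β + Σt) = Gamma(31 + 204, 4 + 43) = Gamma(235, 47).
Posterior mean = 235/47 = 5; prior mean = 31/4 = 31/4. Difference = 5 − 31/4 = -11/4.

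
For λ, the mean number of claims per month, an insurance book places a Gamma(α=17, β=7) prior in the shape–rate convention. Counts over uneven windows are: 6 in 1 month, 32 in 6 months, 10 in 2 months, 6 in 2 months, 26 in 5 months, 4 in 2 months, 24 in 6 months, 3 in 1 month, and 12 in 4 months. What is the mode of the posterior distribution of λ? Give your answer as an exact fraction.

Total count: 6 + 32 + 10 + 6 + 26 + 4 + 24 + 3 + 12 = 123.
Total exposure: 1 + 6 + 2 + 2 + 5 + 2 + 6 + 1 + 4 = 29 months.
Conjugate update: add total count to the shape and total exposure to the rate, giving Gamma(140, 36).
Posterior mode = (α'−1)/β' = 139/36.

139/36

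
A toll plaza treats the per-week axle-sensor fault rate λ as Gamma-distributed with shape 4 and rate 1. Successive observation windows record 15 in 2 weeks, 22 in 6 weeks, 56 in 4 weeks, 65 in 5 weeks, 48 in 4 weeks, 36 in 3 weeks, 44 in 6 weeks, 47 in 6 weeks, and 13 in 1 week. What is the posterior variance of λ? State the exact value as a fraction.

Total count: 15 + 22 + 56 + 65 + 48 + 36 + 44 + 47 + 13 = 346.
Total exposure: 2 + 6 + 4 + 5 + 4 + 3 + 6 + 6 + 1 = 37 weeks.
By Gamma–Poisson conjugacy, the posterior is Gamma(α + Σx, β + Σt) = Gamma(4 + 346, 1 + 37) = Gamma(350, 38).
Posterior variance = α'/β'² = 350/1444 = 175/722.

175/722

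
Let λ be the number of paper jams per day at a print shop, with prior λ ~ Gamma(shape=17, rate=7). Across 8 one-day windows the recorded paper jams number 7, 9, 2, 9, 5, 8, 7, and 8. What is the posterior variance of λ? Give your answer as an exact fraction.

8/25

Total count: 7 + 9 + 2 + 9 + 5 + 8 + 7 + 8 = 55.
Total exposure: 8 days.
By Gamma–Poisson conjugacy, the posterior is Gamma(α + Σx, β + Σt) = Gamma(17 + 55, 7 + 8) = Gamma(72, 15).
Posterior variance = α'/β'² = 72/225 = 8/25.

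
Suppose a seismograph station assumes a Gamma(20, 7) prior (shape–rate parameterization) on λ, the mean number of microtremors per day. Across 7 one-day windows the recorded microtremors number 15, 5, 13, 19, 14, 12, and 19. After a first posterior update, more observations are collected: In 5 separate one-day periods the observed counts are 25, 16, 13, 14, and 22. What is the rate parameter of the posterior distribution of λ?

Total count: 15 + 5 + 13 + 19 + 14 + 12 + 19 = 97.
Total exposure: 7 days.
After the first batch: Gamma(20 + 97, 7 + 7) = Gamma(117, 14).
Total count: 25 + 16 + 13 + 14 + 22 = 90.
Total exposure: 5 days.
After the second batch: Gamma(117 + 90, 14 + 5) = Gamma(207, 19).

19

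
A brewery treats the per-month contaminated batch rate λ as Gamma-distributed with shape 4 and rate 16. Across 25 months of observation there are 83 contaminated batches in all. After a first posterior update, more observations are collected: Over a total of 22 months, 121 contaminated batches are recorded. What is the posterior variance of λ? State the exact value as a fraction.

208/3969

Total count 83 over total exposure 25 months.
After the first batch: Gamma(4 + 83, 16 + 25) = Gamma(87, 41).
Total count 121 over total exposure 22 months.
After the second batch: Gamma(87 + 121, 41 + 22) = Gamma(208, 63).
Posterior variance = α'/β'² = 208/3969.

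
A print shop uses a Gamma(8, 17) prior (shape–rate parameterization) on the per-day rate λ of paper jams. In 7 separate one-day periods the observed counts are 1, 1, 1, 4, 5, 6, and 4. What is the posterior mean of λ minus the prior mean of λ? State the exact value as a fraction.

Total count: 1 + 1 + 1 + 4 + 5 + 6 + 4 = 22.
Total exposure: 7 days.
The Gamma prior is conjugate for the Poisson rate, so λ | data ~ Gamma(8+22, 17+7) = Gamma(30, 24).
Posterior mean = 30/24 = 5/4; prior mean = 8/17 = 8/17. Difference = 5/4 − 8/17 = 53/68.

53/68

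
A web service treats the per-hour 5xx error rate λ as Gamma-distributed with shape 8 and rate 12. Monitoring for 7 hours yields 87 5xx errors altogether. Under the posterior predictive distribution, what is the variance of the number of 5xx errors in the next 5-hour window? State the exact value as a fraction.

Total count 87 over total exposure 7 hours.
The Gamma prior is conjugate for the Poisson rate, so λ | data ~ Gamma(8+87, 12+7) = Gamma(95, 19).
The posterior predictive for a window of length T is Negative Binomial with variance T·α'·(β'+T)/β'² = 5·95·24/361 = 600/19.

600/19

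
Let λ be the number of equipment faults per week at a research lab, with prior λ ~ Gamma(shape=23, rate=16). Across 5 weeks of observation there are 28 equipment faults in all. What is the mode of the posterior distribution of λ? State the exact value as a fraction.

Total count 28 over total exposure 5 weeks.
By Gamma–Poisson conjugacy, the posterior is Gamma(α + Σx, β + Σt) = Gamma(23 + 28, 16 + 5) = Gamma(51, 21).
Posterior mode = (α'−1)/β' = 50/21.

50/21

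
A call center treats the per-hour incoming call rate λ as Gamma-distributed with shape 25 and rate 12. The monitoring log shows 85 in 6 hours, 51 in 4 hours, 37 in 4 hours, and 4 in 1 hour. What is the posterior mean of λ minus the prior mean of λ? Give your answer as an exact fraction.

583/108

Total count: 85 + 51 + 37 + 4 = 177.
Total exposure: 6 + 4 + 4 + 1 = 15 hours.
Posterior: α' = 25 + 177 = 202, β' = 12 + 15 = 27.
Posterior mean = 202/27 = 202/27; prior mean = 25/12 = 25/12. Difference = 202/27 − 25/12 = 583/108.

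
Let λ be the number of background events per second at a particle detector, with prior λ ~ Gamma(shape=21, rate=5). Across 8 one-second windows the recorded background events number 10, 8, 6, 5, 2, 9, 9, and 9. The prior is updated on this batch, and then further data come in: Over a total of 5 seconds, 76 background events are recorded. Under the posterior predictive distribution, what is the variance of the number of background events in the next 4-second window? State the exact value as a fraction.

3410/81

Total count: 10 + 8 + 6 + 5 + 2 + 9 + 9 + 9 = 58.
Total exposure: 8 seconds.
After the first batch: Gamma(21 + 58, 5 + 8) = Gamma(79, 13).
Total count 76 over total exposure 5 seconds.
After the second batch: Gamma(79 + 76, 13 + 5) = Gamma(155, 18).
The posterior predictive for a window of length T is Negative Binomial with variance T·α'·(β'+T)/β'² = 4·155·22/324 = 3410/81.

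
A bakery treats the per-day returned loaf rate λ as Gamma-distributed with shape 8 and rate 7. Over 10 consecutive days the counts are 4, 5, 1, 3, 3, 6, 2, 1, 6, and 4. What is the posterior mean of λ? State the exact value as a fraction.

43/17

Total count: 4 + 5 + 1 + 3 + 3 + 6 + 2 + 1 + 6 + 4 = 35.
Total exposure: 10 days.
Posterior: α' = 8 + 35 = 43, β' = 7 + 10 = 17.
Posterior mean = α'/β' = 43/17.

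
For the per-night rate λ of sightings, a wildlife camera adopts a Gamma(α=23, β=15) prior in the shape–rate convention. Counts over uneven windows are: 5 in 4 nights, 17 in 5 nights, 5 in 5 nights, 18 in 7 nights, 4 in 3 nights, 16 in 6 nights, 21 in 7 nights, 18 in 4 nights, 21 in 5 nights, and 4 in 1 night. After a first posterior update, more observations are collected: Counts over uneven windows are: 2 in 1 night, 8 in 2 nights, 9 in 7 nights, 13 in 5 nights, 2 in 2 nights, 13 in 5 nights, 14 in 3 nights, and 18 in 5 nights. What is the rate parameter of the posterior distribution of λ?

92

Total count: 5 + 17 + 5 + 18 + 4 + 16 + 21 + 18 + 21 + 4 = 129.
Total exposure: 4 + 5 + 5 + 7 + 3 + 6 + 7 + 4 + 5 + 1 = 47 nights.
After the first batch: Gamma(23 + 129, 15 + 47) = Gamma(152, 62).
Total count: 2 + 8 + 9 + 13 + 2 + 13 + 14 + 18 = 79.
Total exposure: 1 + 2 + 7 + 5 + 2 + 5 + 3 + 5 = 30 nights.
After the second batch: Gamma(152 + 79, 62 + 30) = Gamma(231, 92).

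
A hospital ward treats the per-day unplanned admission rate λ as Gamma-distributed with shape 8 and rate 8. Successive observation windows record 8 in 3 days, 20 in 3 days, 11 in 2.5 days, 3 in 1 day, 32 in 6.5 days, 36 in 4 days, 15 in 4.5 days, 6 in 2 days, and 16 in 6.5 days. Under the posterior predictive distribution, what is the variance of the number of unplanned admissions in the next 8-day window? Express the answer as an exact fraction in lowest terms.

Total count: 8 + 20 + 11 + 3 + 32 + 36 + 15 + 6 + 16 = 147.
Total exposure: 3 + 3 + 2.5 + 1 + 6.5 + 4 + 4.5 + 2 + 6.5 = 33 days.
The Gamma prior is conjugate for the Poisson rate, so λ | data ~ Gamma(8+147, 8+33) = Gamma(155, 41).
The posterior predictive for a window of length T is Negative Binomial with variance T·α'·(β'+T)/β'² = 8·155·49/1681 = 60760/1681.

60760/1681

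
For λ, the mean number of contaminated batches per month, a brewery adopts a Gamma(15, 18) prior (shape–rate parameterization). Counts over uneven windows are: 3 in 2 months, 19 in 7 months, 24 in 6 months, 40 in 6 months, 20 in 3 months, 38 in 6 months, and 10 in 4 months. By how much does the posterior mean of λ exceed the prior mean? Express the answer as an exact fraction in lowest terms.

Total count: 3 + 19 + 24 + 40 + 20 + 38 + 10 = 154.
Total exposure: 2 + 7 + 6 + 6 + 3 + 6 + 4 = 34 months.
Posterior: α' = 15 + 154 = 169, β' = 18 + 34 = 52.
Posterior mean = 169/52 = 13/4; prior mean = 15/18 = 5/6. Difference = 13/4 − 5/6 = 29/12.

29/12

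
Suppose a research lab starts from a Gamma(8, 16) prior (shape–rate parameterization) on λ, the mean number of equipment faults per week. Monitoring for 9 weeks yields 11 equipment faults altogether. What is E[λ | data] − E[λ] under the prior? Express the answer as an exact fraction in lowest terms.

13/50

Total count 11 over total exposure 9 weeks.
By Gamma–Poisson conjugacy, the posterior is Gamma(α + Σx, β + Σt) = Gamma(8 + 11, 16 + 9) = Gamma(19, 25).
Posterior mean = 19/25 = 19/25; prior mean = 8/16 = 1/2. Difference = 19/25 − 1/2 = 13/50.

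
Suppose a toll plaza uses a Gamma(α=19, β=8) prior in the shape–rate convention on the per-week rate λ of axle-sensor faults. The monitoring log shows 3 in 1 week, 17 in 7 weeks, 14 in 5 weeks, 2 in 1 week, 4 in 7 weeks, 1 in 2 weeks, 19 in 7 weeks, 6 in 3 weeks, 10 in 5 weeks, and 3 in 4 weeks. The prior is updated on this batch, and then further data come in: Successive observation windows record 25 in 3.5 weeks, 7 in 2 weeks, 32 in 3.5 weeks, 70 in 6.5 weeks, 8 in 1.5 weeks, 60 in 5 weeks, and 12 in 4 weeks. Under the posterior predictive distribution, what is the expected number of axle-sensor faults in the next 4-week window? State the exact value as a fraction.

312/19

Total count: 3 + 17 + 14 + 2 + 4 + 1 + 19 + 6 + 10 + 3 = 79.
Total exposure: 1 + 7 + 5 + 1 + 7 + 2 + 7 + 3 + 5 + 4 = 42 weeks.
After the first batch: Gamma(19 + 79, 8 + 42) = Gamma(98, 50).
Total count: 25 + 7 + 32 + 70 + 8 + 60 + 12 = 214.
Total exposure: 3.5 + 2 + 3.5 + 6.5 + 1.5 + 5 + 4 = 26 weeks.
After the second batch: Gamma(98 + 214, 50 + 26) = Gamma(312, 76).
Predictive mean over a 4-week window = T·E[λ|data] = 4·312/76 = 312/19.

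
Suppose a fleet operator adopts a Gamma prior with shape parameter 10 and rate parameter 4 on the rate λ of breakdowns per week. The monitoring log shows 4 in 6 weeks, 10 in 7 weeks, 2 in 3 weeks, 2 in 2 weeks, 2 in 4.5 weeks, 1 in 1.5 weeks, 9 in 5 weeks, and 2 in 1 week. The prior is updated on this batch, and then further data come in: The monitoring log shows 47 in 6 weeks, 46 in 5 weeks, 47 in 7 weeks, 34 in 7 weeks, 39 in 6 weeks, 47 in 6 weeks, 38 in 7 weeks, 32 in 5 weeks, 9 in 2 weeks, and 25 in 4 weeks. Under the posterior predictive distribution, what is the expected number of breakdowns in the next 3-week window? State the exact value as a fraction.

Total count: 4 + 10 + 2 + 2 + 2 + 1 + 9 + 2 = 32.
Total exposure: 6 + 7 + 3 + 2 + 4.5 + 1.5 + 5 + 1 = 30 weeks.
After the first batch: Gamma(10 + 32, 4 + 30) = Gamma(42, 34).
Total count: 47 + 46 + 47 + 34 + 39 + 47 + 38 + 32 + 9 + 25 = 364.
Total exposure: 6 + 5 + 7 + 7 + 6 + 6 + 7 + 5 + 2 + 4 = 55 weeks.
After the second batch: Gamma(42 + 364, 34 + 55) = Gamma(406, 89).
Predictive mean over a 3-week window = T·E[λ|data] = 3·406/89 = 1218/89.

1218/89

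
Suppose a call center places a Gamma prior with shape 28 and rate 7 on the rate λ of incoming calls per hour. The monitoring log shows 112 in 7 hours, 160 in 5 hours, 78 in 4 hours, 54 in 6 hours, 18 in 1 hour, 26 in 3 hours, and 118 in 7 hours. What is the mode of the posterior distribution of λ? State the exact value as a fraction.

Total count: 112 + 160 + 78 + 54 + 18 + 26 + 118 = 566.
Total exposure: 7 + 5 + 4 + 6 + 1 + 3 + 7 = 33 hours.
The Gamma prior is conjugate for the Poisson rate, so λ | data ~ Gamma(28+566, 7+33) = Gamma(594, 40).
Posterior mode = (α'−1)/β' = 593/40.

593/40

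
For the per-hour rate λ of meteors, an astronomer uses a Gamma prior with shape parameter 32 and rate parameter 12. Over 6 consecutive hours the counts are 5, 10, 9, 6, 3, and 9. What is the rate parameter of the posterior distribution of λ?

18

Total count: 5 + 10 + 9 + 6 + 3 + 9 = 42.
Total exposure: 6 hours.
Gamma(α, β) with Poisson data over total exposure Σt gives posterior Gamma(α+Σx, β+Σt) = Gamma(74, 18).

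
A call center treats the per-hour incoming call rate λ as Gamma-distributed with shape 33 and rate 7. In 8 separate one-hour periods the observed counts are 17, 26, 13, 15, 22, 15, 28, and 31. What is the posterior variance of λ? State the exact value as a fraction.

Total count: 17 + 26 + 13 + 15 + 22 + 15 + 28 + 31 = 167.
Total exposure: 8 hours.
Posterior: α' = 33 + 167 = 200, β' = 7 + 8 = 15.
Posterior variance = α'/β'² = 200/225 = 8/9.

8/9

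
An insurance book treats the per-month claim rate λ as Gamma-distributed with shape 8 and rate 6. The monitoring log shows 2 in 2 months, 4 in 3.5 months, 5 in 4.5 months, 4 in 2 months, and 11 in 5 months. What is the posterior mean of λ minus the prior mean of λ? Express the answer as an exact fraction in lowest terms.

Total count: 2 + 4 + 5 + 4 + 11 = 26.
Total exposure: 2 + 3.5 + 4.5 + 2 + 5 = 17 months.
Gamma(α, β) with Poisson data over total exposure Σt gives posterior Gamma(α+Σx, β+Σt) = Gamma(34, 23).
Posterior mean = 34/23 = 34/23; prior mean = 8/6 = 4/3. Difference = 34/23 − 4/3 = 10/69.

10/69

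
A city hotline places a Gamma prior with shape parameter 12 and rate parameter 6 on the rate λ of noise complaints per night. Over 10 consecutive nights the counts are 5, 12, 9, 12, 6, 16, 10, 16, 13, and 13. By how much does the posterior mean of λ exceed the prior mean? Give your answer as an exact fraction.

23/4

Total count: 5 + 12 + 9 + 12 + 6 + 16 + 10 + 16 + 13 + 13 = 112.
Total exposure: 10 nights.
By Gamma–Poisson conjugacy, the posterior is Gamma(α + Σx, β + Σt) = Gamma(12 + 112, 6 + 10) = Gamma(124, 16).
Posterior mean = 124/16 = 31/4; prior mean = 12/6 = 2. Difference = 31/4 − 2 = 23/4.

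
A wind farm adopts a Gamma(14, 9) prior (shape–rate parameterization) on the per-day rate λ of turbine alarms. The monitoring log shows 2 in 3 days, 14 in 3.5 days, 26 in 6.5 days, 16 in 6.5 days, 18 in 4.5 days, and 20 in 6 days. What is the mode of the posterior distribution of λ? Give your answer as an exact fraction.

109/39

Total count: 2 + 14 + 26 + 16 + 18 + 20 = 96.
Total exposure: 3 + 3.5 + 6.5 + 6.5 + 4.5 + 6 = 30 days.
Gamma(α, β) with Poisson data over total exposure Σt gives posterior Gamma(α+Σx, β+Σt) = Gamma(110, 39).
Posterior mode = (α'−1)/β' = 109/39.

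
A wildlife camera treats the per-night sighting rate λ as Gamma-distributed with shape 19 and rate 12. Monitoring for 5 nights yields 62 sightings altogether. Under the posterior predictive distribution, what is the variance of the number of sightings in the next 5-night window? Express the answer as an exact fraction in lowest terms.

8910/289

Total count 62 over total exposure 5 nights.
By Gamma–Poisson conjugacy, the posterior is Gamma(α + Σx, β + Σt) = Gamma(19 + 62, 12 + 5) = Gamma(81, 17).
The posterior predictive for a window of length T is Negative Binomial with variance T·α'·(β'+T)/β'² = 5·81·22/289 = 8910/289.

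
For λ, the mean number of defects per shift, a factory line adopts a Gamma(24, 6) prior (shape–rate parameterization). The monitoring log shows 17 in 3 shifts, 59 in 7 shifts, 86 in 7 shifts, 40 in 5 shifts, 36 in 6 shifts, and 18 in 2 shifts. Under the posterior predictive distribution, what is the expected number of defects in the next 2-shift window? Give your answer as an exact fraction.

140/9

Total count: 17 + 59 + 86 + 40 + 36 + 18 = 256.
Total exposure: 3 + 7 + 7 + 5 + 6 + 2 = 30 shifts.
Gamma(α, β) with Poisson data over total exposure Σt gives posterior Gamma(α+Σx, β+Σt) = Gamma(280, 36).
Predictive mean over a 2-shift window = T·E[λ|data] = 2·280/36 = 140/9.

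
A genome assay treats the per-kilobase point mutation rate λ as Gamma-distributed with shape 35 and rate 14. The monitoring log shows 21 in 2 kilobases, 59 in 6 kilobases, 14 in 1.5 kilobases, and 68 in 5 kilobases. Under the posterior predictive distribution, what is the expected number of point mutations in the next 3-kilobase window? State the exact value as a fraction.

394/19

Total count: 21 + 59 + 14 + 68 = 162.
Total exposure: 2 + 6 + 1.5 + 5 = 14.5 kilobases.
The Gamma prior is conjugate for the Poisson rate, so λ | data ~ Gamma(35+162, 14+14.5) = Gamma(197, 57/2).
Predictive mean over a 3-kilobase window = T·E[λ|data] = 3·197/(57/2) = 394/19.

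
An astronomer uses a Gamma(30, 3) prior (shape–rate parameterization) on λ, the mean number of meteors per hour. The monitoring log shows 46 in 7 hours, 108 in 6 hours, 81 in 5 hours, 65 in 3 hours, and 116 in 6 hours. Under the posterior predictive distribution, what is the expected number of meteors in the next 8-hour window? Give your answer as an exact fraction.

Total count: 46 + 108 + 81 + 65 + 116 = 416.
Total exposure: 7 + 6 + 5 + 3 + 6 = 27 hours.
Gamma(α, β) with Poisson data over total exposure Σt gives posterior Gamma(α+Σx, β+Σt) = Gamma(446, 30).
Predictive mean over an 8-hour window = T·E[λ|data] = 8·446/30 = 1784/15.

1784/15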